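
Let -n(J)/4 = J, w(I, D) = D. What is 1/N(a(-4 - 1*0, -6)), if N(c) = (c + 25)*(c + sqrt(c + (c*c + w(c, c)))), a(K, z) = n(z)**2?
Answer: -1/1202 + 17*sqrt(2)/28848 ≈ 1.4431e-6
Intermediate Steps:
n(J) = -4*J
a(K, z) = 16*z**2 (a(K, z) = (-4*z)**2 = 16*z**2)
N(c) = (25 + c)*(c + sqrt(c**2 + 2*c)) (N(c) = (c + 25)*(c + sqrt(c + (c*c + c))) = (25 + c)*(c + sqrt(c + (c**2 + c))) = (25 + c)*(c + sqrt(c + (c + c**2))) = (25 + c)*(c + sqrt(c**2 + 2*c)))
1/N(a(-4 - 1*0, -6)) = 1/((16*(-6)**2)**2 + 25*(16*(-6)**2) + 25*sqrt((16*(-6)**2)*(2 + 16*(-6)**2)) + (16*(-6)**2)*sqrt((16*(-6)**2)*(2 + 16*(-6)**2))) = 1/((16*36)**2 + 25*(16*36) + 25*sqrt((16*36)*(2 + 16*36)) + (16*36)*sqrt((16*36)*(2 + 16*36))) = 1/(576**2 + 25*576 + 25*sqrt(576*(2 + 576)) + 576*sqrt(576*(2 + 576))) = 1/(331776 + 14400 + 25*sqrt(576*578) + 576*sqrt(576*578)) = 1/(331776 + 14400 + 25*sqrt(332928) + 576*sqrt(332928)) = 1/(331776 + 14400 + 25*(408*sqrt(2)) + 576*(408*sqrt(2))) = 1/(331776 + 14400 + 10200*sqrt(2) + 235008*sqrt(2)) = 1/(346176 + 245208*sqrt(2))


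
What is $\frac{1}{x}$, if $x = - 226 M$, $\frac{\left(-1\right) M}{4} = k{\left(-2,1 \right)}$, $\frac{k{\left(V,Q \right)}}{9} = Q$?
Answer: $\frac{1}{8136} \approx 0.00012291$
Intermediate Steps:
$k{\left(V,Q \right)} = 9 Q$
$M = -36$ ($M = - 4 \cdot 9 \cdot 1 = \left(-4\right) 9 = -36$)
$x = 8136$ ($x = \left(-226\right) \left(-36\right) = 8136$)
$\frac{1}{x} = \frac{1}{8136}$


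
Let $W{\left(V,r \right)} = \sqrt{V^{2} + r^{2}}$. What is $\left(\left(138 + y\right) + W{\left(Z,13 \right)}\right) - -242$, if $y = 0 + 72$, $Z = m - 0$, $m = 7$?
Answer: $452 + \sqrt{218} \approx 466.76$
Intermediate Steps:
$Z = 7$ ($Z = 7 - 0 = 7 + 0 = 7$)
$y = 72$
$\left(\left(138 + y\right) + W{\left(Z,13 \right)}\right) - -242 = \left(\left(138 + 72\right) + \sqrt{7^{2} + 13^{2}}\right) - -242 = \left(210 + \sqrt{49 + 169}\right) + 242 = \left(210 + \sqrt{218}\right) + 242 = 452 + \sqrt{218}$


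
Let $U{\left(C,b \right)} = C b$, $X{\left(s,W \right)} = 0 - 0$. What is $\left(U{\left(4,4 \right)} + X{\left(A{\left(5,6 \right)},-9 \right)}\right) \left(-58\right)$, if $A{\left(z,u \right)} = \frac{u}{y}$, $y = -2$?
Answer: $-928$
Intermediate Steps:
$A{\left(z,u \right)} = - \frac{u}{2}$ ($A{\left(z,u \right)} = \frac{u}{-2} = u \left(- \frac{1}{2}\right) = - \frac{u}{2}$)
$X{\left(s,W \right)} = 0$ ($X{\left(s,W \right)} = 0 + 0 = 0$)
$\left(U{\left(4,4 \right)} + X{\left(A{\left(5,6 \right)},-9 \right)}\right) \left(-58\right) = \left(4 \cdot 4 + 0\right) \left(-58\right) = \left(16 + 0\right) \left(-58\right) = 16 \left(-58\right) = -928$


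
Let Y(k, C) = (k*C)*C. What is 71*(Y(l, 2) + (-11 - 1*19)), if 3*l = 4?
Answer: -5254/3 ≈ -1751.3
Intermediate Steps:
l = 4/3 (l = (⅓)*4 = 4/3 ≈ 1.3333)
Y(k, C) = k*C² (Y(k, C) = (C*k)*C = k*C²)
71*(Y(l, 2) + (-11 - 1*19)) = 71*((4/3)*2² + (-11 - 1*19)) = 71*((4/3)*4 + (-11 - 19)) = 71*(16/3 - 30) = 71*(-74/3) = -5254/3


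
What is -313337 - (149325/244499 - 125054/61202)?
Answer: -2344349737076315/7481913899 ≈ -3.1334e+5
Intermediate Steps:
-313337 - (149325/244499 - 125054/61202) = -313337 - (149325*(1/244499) - 125054*1/61202) = -313337 - (149325/244499 - 62527/30601) = -313337 - 1*(-10718294648/7481913899) = -313337 + 10718294648/7481913899 = -2344349737076315/7481913899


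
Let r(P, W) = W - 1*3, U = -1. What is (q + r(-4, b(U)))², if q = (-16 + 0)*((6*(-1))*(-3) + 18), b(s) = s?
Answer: 336400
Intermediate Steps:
r(P, W) = -3 + W (r(P, W) = W - 3 = -3 + W)
q = -576 (q = -16*(-6*(-3) + 18) = -16*(18 + 18) = -16*36 = -576)
(q + r(-4, b(U)))² = (-576 + (-3 - 1))² = (-576 - 4)² = (-580)² = 336400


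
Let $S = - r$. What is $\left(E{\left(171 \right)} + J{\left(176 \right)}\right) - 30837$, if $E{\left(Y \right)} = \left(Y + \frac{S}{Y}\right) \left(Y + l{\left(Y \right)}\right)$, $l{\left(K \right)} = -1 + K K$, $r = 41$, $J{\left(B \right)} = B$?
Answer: $\frac{853558169}{171} \approx 4.9916 \cdot 10^{6}$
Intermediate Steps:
$l{\left(K \right)} = -1 + K^{2}$
$S = -41$ ($S = \left(-1\right) 41 = -41$)
$E{\left(Y \right)} = \left(Y - \frac{41}{Y}\right) \left(-1 + Y + Y^{2}\right)$ ($E{\left(Y \right)} = \left(Y - \frac{41}{Y}\right) \left(Y + \left(-1 + Y^{2}\right)\right) = \left(Y - \frac{41}{Y}\right) \left(-1 + Y + Y^{2}\right)$)
$\left(E{\left(171 \right)} + J{\left(176 \right)}\right) - 30837 = \left(\left(-41 + 171^{2} + 171^{3} - 7182 + \frac{41}{171}\right) + 176\right) - 30837 = \left(\left(-41 + 29241 + 5000211 - 7182 + 41 \cdot \frac{1}{171}\right) + 176\right) - 30837 = \left(\left(-41 + 29241 + 5000211 - 7182 + \frac{41}{171}\right) + 176\right) - 30837 = \left(\frac{858801200}{171} + 176\right) - 30837 = \frac{858831296}{171} - 30837 = \frac{853558169}{171}$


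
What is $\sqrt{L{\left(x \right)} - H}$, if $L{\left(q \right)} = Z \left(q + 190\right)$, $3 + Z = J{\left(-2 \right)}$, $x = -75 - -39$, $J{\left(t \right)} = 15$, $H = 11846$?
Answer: $i \sqrt{9998} \approx 99.99 i$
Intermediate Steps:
$x = -36$ ($x = -75 + 39 = -36$)
$Z = 12$ ($Z = -3 + 15 = 12$)
$L{\left(q \right)} = 2280 + 12 q$ ($L{\left(q \right)} = 12 \left(q + 190\right) = 12 \left(190 + q\right) = 2280 + 12 q$)
$\sqrt{L{\left(x \right)} - H} = \sqrt{\left(2280 + 12 \left(-36\right)\right) - 11846} = \sqrt{\left(2280 - 432\right) - 11846} = \sqrt{1848 - 11846} = \sqrt{-9998} = i \sqrt{9998}$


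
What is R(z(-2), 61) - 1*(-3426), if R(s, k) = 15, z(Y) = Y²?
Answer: 3441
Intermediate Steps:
R(z(-2), 61) - 1*(-3426) = 15 - 1*(-3426) = 15 + 3426 = 3441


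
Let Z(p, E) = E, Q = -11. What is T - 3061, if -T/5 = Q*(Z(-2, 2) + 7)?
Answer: -2566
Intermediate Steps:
T = 495 (T = -(-55)*(2 + 7) = -(-55)*9 = -5*(-99) = 495)
T - 3061 = 495 - 3061 = -2566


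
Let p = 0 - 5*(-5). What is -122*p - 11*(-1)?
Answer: -3039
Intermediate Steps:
p = 25 (p = 0 + 25 = 25)
-122*p - 11*(-1) = -122*25 - 11*(-1) = -3050 + 11 = -3039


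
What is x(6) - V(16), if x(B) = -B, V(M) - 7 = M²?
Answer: -269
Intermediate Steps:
V(M) = 7 + M²
x(6) - V(16) = -1*6 - (7 + 16²) = -6 - (7 + 256) = -6 - 1*263 = -6 - 263 = -269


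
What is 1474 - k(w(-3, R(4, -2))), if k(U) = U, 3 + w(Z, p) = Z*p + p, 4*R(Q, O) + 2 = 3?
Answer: 2955/2 ≈ 1477.5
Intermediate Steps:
R(Q, O) = ¼ (R(Q, O) = -½ + (¼)*3 = -½ + ¾ = ¼)
w(Z, p) = -3 + p + Z*p (w(Z, p) = -3 + (Z*p + p) = -3 + (p + Z*p) = -3 + p + Z*p)
1474 - k(w(-3, R(4, -2))) = 1474 - (-3 + ¼ - 3*¼) = 1474 - (-3 + ¼ - ¾) = 1474 - 1*(-7/2) = 1474 + 7/2 = 2955/2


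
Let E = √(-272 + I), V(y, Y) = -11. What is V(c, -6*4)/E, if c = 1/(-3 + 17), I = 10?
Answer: 11*I*√262/262 ≈ 0.67958*I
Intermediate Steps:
c = 1/14 ≈ 0.071429
E = I*√262 (E = √(-272 + 10) = √(-262) = I*√262 ≈ 16.186*I)
V(c, -6*4)/E = -11*(-I*√262/262) = -(-11)*I*√262/262 = 11*I*√262/262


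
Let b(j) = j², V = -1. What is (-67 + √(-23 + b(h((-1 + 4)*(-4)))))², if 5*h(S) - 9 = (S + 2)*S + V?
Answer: (335 - √15809)²/25 ≈ 1751.7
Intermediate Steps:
h(S) = 8/5 + S*(2 + S)/5 (h(S) = 9/5 + ((S + 2)*S - 1)/5 = 9/5 + ((2 + S)*S - 1)/5 = 9/5 + (S*(2 + S) - 1)/5 = 9/5 + (-1 + S*(2 + S))/5 = 9/5 + (-⅕ + S*(2 + S)/5) = 8/5 + S*(2 + S)/5)
(-67 + √(-23 + b(h((-1 + 4)*(-4)))))² = (-67 + √(-23 + (8/5 + ((-1 + 4)*(-4))²/5 + 2*((-1 + 4)*(-4))/5)²))² = (-67 + √(-23 + (8/5 + (3*(-4))²/5 + 2*(3*(-4))/5)²))² = (-67 + √(-23 + (8/5 + (⅕)*(-12)² + (⅖)*(-12))²))² = (-67 + √(-23 + (8/5 + (⅕)*144 - 24/5)²))² = (-67 + √(-23 + (8/5 + 144/5 - 24/5)²))² = (-67 + √(-23 + (128/5)²))² = (-67 + √(-23 + 16384/25))² = (-67 + √(15809/25))² = (-67 + √15809/5)²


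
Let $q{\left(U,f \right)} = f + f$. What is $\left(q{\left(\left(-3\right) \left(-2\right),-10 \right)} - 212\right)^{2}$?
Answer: $53824$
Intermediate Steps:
$q{\left(U,f \right)} = 2 f$
$\left(q{\left(\left(-3\right) \left(-2\right),-10 \right)} - 212\right)^{2} = \left(2 \left(-10\right) - 212\right)^{2} = \left(-20 - 212\right)^{2} = \left(-232\right)^{2} = 53824$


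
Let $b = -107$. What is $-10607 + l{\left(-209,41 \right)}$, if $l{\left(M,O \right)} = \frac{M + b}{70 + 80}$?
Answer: $- \frac{795683}{75} \approx -10609.0$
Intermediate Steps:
$l{\left(M,O \right)} = - \frac{107}{150} + \frac{M}{150}$ ($l{\left(M,O \right)} = \frac{M - 107}{70 + 80} = \frac{-107 + M}{150} = \left(-107 + M\right) \frac{1}{150} = - \frac{107}{150} + \frac{M}{150}$)
$-10607 + l{\left(-209,41 \right)} = -10607 + \left(- \frac{107}{150} + \frac{1}{150} \left(-209\right)\right) = -10607 - \frac{158}{75} = - \frac{795683}{75}$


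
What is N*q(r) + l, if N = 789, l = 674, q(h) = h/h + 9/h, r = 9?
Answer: 2252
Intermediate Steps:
q(h) = 1 + 9/h
N*q(r) + l = 789*((9 + 9)/9) + 674 = 789*((1/9)*18) + 674 = 789*2 + 674 = 1578 + 674 = 2252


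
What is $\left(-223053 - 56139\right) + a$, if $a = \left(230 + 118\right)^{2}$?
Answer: $-158088$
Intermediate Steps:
$a = 121104$ ($a = 348^{2} = 121104$)
$\left(-223053 - 56139\right) + a = \left(-223053 - 56139\right) + 121104 = -279192 + 121104 = -158088$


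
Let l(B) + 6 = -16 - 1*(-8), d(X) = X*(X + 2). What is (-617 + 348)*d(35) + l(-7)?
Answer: -348369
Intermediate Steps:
d(X) = X*(2 + X)
l(B) = -14 (l(B) = -6 + (-16 - 1*(-8)) = -6 + (-16 + 8) = -6 - 8 = -14)
(-617 + 348)*d(35) + l(-7) = (-617 + 348)*(35*(2 + 35)) - 14 = -9415*37 - 14 = -269*1295 - 14 = -348355 - 14 = -348369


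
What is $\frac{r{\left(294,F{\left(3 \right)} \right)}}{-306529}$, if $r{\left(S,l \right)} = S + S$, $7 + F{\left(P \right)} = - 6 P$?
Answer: $- \frac{588}{306529} \approx -0.0019183$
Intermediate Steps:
$F{\left(P \right)} = -7 - 6 P$
$r{\left(S,l \right)} = 2 S$
$\frac{r{\left(294,F{\left(3 \right)} \right)}}{-306529} = \frac{2 \cdot 294}{-306529} = 588 \left(- \frac{1}{306529}\right) = - \frac{588}{306529}$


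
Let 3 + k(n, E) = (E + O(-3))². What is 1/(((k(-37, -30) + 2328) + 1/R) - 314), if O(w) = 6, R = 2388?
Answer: 2388/6177757 ≈ 0.00038655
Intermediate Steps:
k(n, E) = -3 + (6 + E)² (k(n, E) = -3 + (E + 6)² = -3 + (6 + E)²)
1/(((k(-37, -30) + 2328) + 1/R) - 314) = 1/((((-3 + (6 - 30)²) + 2328) + 1/2388) - 314) = 1/((((-3 + (-24)²) + 2328) + 1/2388) - 314) = 1/((((-3 + 576) + 2328) + 1/2388) - 314) = 1/(((573 + 2328) + 1/2388) - 314) = 1/((2901 + 1/2388) - 314) = 1/(6927589/2388 - 314) = 1/(6177757/2388) = 2388/6177757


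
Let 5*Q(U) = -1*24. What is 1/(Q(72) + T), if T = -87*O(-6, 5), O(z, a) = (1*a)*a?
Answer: -5/10899 ≈ -0.00045876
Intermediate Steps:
Q(U) = -24/5 (Q(U) = (-1*24)/5 = (⅕)*(-24) = -24/5)
O(z, a) = a² (O(z, a) = a*a = a²)
T = -2175 (T = -87*5² = -87*25 = -2175)
1/(Q(72) + T) = 1/(-24/5 - 2175) = 1/(-10899/5) = -5/10899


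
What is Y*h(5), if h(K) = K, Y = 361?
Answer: 1805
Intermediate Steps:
Y*h(5) = 361*5 = 1805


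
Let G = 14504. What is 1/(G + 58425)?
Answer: 1/72929 ≈ 1.3712e-5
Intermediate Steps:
1/(G + 58425) = 1/(14504 + 58425) = 1/72929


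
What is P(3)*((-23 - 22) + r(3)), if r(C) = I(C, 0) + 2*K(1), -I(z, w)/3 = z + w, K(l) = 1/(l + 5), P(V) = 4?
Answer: -644/3 ≈ -214.67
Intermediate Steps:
K(l) = 1/(5 + l)
I(z, w) = -3*w - 3*z (I(z, w) = -3*(z + w) = -3*(w + z) = -3*w - 3*z)
r(C) = 1/3 - 3*C (r(C) = (-3*0 - 3*C) + 2/(5 + 1) = (0 - 3*C) + 2/6 = -3*C + 2*(1/6) = -3*C + 1/3 = 1/3 - 3*C)
P(3)*((-23 - 22) + r(3)) = 4*((-23 - 22) + (1/3 - 3*3)) = 4*(-45 + (1/3 - 9)) = 4*(-45 - 26/3) = 4*(-161/3) = -644/3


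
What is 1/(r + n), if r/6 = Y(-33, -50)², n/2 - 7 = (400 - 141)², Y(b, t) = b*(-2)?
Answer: 1/160312 ≈ 6.2378e-6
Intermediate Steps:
Y(b, t) = -2*b
n = 134176 (n = 14 + 2*(400 - 141)² = 14 + 2*259² = 14 + 2*67081 = 14 + 134162 = 134176)
r = 26136 (r = 6*(-2*(-33))² = 6*66² = 6*4356 = 26136)
1/(r + n) = 1/(26136 + 134176) = 1/160312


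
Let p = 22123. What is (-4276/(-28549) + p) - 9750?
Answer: 353241053/28549 ≈ 12373.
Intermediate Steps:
(-4276/(-28549) + p) - 9750 = (-4276/(-28549) + 22123) - 9750 = (-4276*(-1/28549) + 22123) - 9750 = (4276/28549 + 22123) - 9750 = 631593803/28549 - 9750 = 353241053/28549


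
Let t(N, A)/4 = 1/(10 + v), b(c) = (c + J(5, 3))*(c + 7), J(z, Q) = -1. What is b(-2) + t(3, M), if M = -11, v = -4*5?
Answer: -77/5 ≈ -15.400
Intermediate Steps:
v = -20
b(c) = (-1 + c)*(7 + c) (b(c) = (c - 1)*(c + 7) = (-1 + c)*(7 + c))
t(N, A) = -⅖ (t(N, A) = 4/(10 - 20) = 4/(-10) = 4*(-⅒) = -⅖)
b(-2) + t(3, M) = (-7 + (-2)² + 6*(-2)) - ⅖ = (-7 + 4 - 12) - ⅖ = -15 - ⅖ = -77/5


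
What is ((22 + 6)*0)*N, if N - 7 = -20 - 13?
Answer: 0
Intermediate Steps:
N = -26 (N = 7 + (-20 - 13) = 7 - 33 = -26)
((22 + 6)*0)*N = ((22 + 6)*0)*(-26) = (28*0)*(-26) = 0*(-26) = 0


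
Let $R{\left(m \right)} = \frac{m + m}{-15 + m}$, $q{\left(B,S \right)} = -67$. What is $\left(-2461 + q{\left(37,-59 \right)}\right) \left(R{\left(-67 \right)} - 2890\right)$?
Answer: $\frac{299373344}{41} \approx 7.3018 \cdot 10^{6}$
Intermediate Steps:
$R{\left(m \right)} = \frac{2 m}{-15 + m}$
$\left(-2461 + q{\left(37,-59 \right)}\right) \left(R{\left(-67 \right)} - 2890\right) = \left(-2461 - 67\right) \left(2 \left(-67\right) \frac{1}{-15 - 67} - 2890\right) = - 2528 \left(2 \left(-67\right) \frac{1}{-82} - 2890\right) = - 2528 \left(2 \left(-67\right) \left(- \frac{1}{82}\right) - 2890\right) = - 2528 \left(\frac{67}{41} - 2890\right) = \left(-2528\right) \left(- \frac{118423}{41}\right) = \frac{299373344}{41}$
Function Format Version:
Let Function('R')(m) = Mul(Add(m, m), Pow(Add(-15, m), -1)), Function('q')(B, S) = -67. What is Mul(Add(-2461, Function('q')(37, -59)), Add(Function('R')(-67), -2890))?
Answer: Rational(299373344, 41) ≈ 7.3018e+6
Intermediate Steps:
Function('R')(m) = Mul(2, m, Pow(Add(-15, m), -1)) (Function('R')(m) = Mul(Mul(2, m), Pow(Add(-15, m), -1)) = Mul(2, m, Pow(Add(-15, m), -1)))
Mul(Add(-2461, Function('q')(37, -59)), Add(Function('R')(-67), -2890)) = Mul(Add(-2461, -67), Add(Mul(2, -67, Pow(Add(-15, -67), -1)), -2890)) = Mul(-2528, Add(Mul(2, -67, Pow(-82, -1)), -2890)) = Mul(-2528, Add(Mul(2, -67, Rational(-1, 82)), -2890)) = Mul(-2528, Add(Rational(67, 41), -2890)) = Mul(-2528, Rational(-118423, 41)) = Rational(299373344, 41)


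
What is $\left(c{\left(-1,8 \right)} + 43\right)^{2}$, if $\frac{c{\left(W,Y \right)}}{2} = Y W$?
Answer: $729$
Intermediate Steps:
$c{\left(W,Y \right)} = 2 W Y$ ($c{\left(W,Y \right)} = 2 Y W = 2 W Y$)
$\left(c{\left(-1,8 \right)} + 43\right)^{2} = \left(2 \left(-1\right) 8 + 43\right)^{2} = \left(-16 + 43\right)^{2} = 27^{2} = 729$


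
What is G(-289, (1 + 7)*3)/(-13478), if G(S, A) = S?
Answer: 289/13478 ≈ 0.021442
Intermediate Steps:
G(-289, (1 + 7)*3)/(-13478) = -289/(-13478) = -289*(-1/13478) = 289/13478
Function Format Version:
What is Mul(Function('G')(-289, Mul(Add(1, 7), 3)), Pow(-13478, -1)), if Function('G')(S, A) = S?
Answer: Rational(289, 13478) ≈ 0.021442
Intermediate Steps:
Mul(Function('G')(-289, Mul(Add(1, 7), 3)), Pow(-13478, -1)) = Mul(-289, Pow(-13478, -1)) = Mul(-289, Rational(-1, 13478)) = Rational(289, 13478)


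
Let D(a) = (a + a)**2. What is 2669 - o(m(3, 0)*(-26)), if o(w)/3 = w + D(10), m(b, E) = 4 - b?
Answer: 1547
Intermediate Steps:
D(a) = 4*a**2 (D(a) = (2*a)**2 = 4*a**2)
o(w) = 1200 + 3*w (o(w) = 3*(w + 4*10**2) = 3*(w + 4*100) = 3*(w + 400) = 3*(400 + w) = 1200 + 3*w)
2669 - o(m(3, 0)*(-26)) = 2669 - (1200 + 3*((4 - 1*3)*(-26))) = 2669 - (1200 + 3*((4 - 3)*(-26))) = 2669 - (1200 + 3*(1*(-26))) = 2669 - (1200 + 3*(-26)) = 2669 - (1200 - 78) = 2669 - 1*1122 = 2669 - 1122 = 1547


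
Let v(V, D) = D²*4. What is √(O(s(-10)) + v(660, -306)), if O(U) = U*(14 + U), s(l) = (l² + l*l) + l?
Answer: 2*√103326 ≈ 642.89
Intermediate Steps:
s(l) = l + 2*l² (s(l) = (l² + l²) + l = 2*l² + l = l + 2*l²)
v(V, D) = 4*D²
√(O(s(-10)) + v(660, -306)) = √((-10*(1 + 2*(-10)))*(14 - 10*(1 + 2*(-10))) + 4*(-306)²) = √((-10*(1 - 20))*(14 - 10*(1 - 20)) + 4*93636) = √((-10*(-19))*(14 - 10*(-19)) + 374544) = √(190*(14 + 190) + 374544) = √(190*204 + 374544) = √(38760 + 374544) = √413304 = 2*√103326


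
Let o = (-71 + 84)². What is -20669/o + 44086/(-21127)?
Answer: -444124497/3570463 ≈ -124.39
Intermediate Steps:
o = 169 (o = 13² = 169)
-20669/o + 44086/(-21127) = -20669/169 + 44086/(-21127) = -20669*1/169 + 44086*(-1/21127) = -20669/169 - 44086/21127 = -444124497/3570463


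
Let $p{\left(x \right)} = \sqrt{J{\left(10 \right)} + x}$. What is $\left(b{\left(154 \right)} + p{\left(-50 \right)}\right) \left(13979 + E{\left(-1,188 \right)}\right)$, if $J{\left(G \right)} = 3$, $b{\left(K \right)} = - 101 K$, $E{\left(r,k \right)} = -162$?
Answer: $-214909618 + 13817 i \sqrt{47} \approx -2.1491 \cdot 10^{8} + 94725.0 i$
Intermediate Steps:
$p{\left(x \right)} = \sqrt{3 + x}$
$\left(b{\left(154 \right)} + p{\left(-50 \right)}\right) \left(13979 + E{\left(-1,188 \right)}\right) = \left(\left(-101\right) 154 + \sqrt{3 - 50}\right) \left(13979 - 162\right) = \left(-15554 + \sqrt{-47}\right) 13817 = \left(-15554 + i \sqrt{47}\right) 13817 = -214909618 + 13817 i \sqrt{47}$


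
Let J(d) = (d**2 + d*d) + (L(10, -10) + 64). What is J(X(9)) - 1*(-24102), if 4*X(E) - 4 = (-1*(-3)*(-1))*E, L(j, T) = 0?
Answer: 193857/8 ≈ 24232.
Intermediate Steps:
X(E) = 1 - 3*E/4 (X(E) = 1 + ((-1*(-3)*(-1))*E)/4 = 1 + ((3*(-1))*E)/4 = 1 + (-3*E)/4 = 1 - 3*E/4)
J(d) = 64 + 2*d**2 (J(d) = (d**2 + d*d) + (0 + 64) = (d**2 + d**2) + 64 = 2*d**2 + 64 = 64 + 2*d**2)
J(X(9)) - 1*(-24102) = (64 + 2*(1 - 3/4*9)**2) - 1*(-24102) = (64 + 2*(1 - 27/4)**2) + 24102 = (64 + 2*(-23/4)**2) + 24102 = (64 + 2*(529/16)) + 24102 = (64 + 529/8) + 24102 = 1041/8 + 24102 = 193857/8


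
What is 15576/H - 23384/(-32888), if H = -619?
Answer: -62223599/2544709 ≈ -24.452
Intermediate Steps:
15576/H - 23384/(-32888) = 15576/(-619) - 23384/(-32888) = 15576*(-1/619) - 23384*(-1/32888) = -15576/619 + 2923/4111 = -62223599/2544709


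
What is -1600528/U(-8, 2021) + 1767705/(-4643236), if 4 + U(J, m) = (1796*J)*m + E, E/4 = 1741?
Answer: -210991367879/648061091756 ≈ -0.32557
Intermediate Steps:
E = 6964 (E = 4*1741 = 6964)
U(J, m) = 6960 + 1796*J*m (U(J, m) = -4 + ((1796*J)*m + 6964) = -4 + (1796*J*m + 6964) = -4 + (6964 + 1796*J*m) = 6960 + 1796*J*m)
-1600528/U(-8, 2021) + 1767705/(-4643236) = -1600528/(6960 + 1796*(-8)*2021) + 1767705/(-4643236) = -1600528/(6960 - 29037728) + 1767705*(-1/4643236) = -1600528/(-29030768) - 1767705/4643236 = -1600528*(-1/29030768) - 1767705/4643236 = 100033/1814423 - 1767705/4643236 = -210991367879/648061091756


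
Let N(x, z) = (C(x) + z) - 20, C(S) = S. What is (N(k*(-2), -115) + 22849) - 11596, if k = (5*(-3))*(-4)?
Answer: 10998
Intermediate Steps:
k = 60 (k = -15*(-4) = 60)
N(x, z) = -20 + x + z (N(x, z) = (x + z) - 20 = -20 + x + z)
(N(k*(-2), -115) + 22849) - 11596 = ((-20 + 60*(-2) - 115) + 22849) - 11596 = ((-20 - 120 - 115) + 22849) - 11596 = (-255 + 22849) - 11596 = 22594 - 11596 = 10998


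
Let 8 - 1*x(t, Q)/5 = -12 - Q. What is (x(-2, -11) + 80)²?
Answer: 15625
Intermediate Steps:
x(t, Q) = 100 + 5*Q (x(t, Q) = 40 - 5*(-12 - Q) = 40 + (60 + 5*Q) = 100 + 5*Q)
(x(-2, -11) + 80)² = ((100 + 5*(-11)) + 80)² = ((100 - 55) + 80)² = (45 + 80)² = 125² = 15625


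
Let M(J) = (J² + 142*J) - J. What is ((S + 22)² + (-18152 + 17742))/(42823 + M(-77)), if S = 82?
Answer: 946/3445 ≈ 0.27460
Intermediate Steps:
M(J) = J² + 141*J
((S + 22)² + (-18152 + 17742))/(42823 + M(-77)) = ((82 + 22)² + (-18152 + 17742))/(42823 - 77*(141 - 77)) = (104² - 410)/(42823 - 77*64) = (10816 - 410)/(42823 - 4928) = 10406/37895 = 10406*(1/37895) = 946/3445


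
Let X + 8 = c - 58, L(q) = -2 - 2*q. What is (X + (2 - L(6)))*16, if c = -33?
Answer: -1328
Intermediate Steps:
X = -99 (X = -8 + (-33 - 58) = -8 - 91 = -99)
(X + (2 - L(6)))*16 = (-99 + (2 - (-2 - 2*6)))*16 = (-99 + (2 - (-2 - 12)))*16 = (-99 + (2 - 1*(-14)))*16 = (-99 + (2 + 14))*16 = (-99 + 16)*16 = -83*16 = -1328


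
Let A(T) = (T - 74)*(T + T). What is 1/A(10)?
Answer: -1/1280 ≈ -0.00078125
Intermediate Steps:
A(T) = 2*T*(-74 + T) (A(T) = (-74 + T)*(2*T) = 2*T*(-74 + T))
1/A(10) = 1/(2*10*(-74 + 10)) = 1/(2*10*(-64)) = 1/(-1280) = -1/1280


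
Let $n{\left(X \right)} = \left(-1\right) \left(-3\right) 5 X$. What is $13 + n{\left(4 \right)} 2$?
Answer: $133$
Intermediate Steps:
$n{\left(X \right)} = 15 X$ ($n{\left(X \right)} = 3 \cdot 5 X = 15 X$)
$13 + n{\left(4 \right)} 2 = 13 + 15 \cdot 4 \cdot 2 = 13 + 60 \cdot 2 = 13 + 120 = 133$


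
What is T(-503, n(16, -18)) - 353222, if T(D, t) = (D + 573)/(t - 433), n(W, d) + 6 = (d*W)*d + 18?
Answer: -1682396316/4763 ≈ -3.5322e+5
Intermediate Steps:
n(W, d) = 12 + W*d² (n(W, d) = -6 + ((d*W)*d + 18) = -6 + ((W*d)*d + 18) = -6 + (W*d² + 18) = -6 + (18 + W*d²) = 12 + W*d²)
T(D, t) = (573 + D)/(-433 + t)
T(-503, n(16, -18)) - 353222 = (573 - 503)/(-433 + (12 + 16*(-18)²)) - 353222 = 70/(-433 + (12 + 16*324)) - 353222 = 70/(-433 + (12 + 5184)) - 353222 = 70/(-433 + 5196) - 353222 = 70/4763 - 353222 = -1682396316/4763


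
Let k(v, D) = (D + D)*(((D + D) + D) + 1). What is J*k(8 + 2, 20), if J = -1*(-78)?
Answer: 190320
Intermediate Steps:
J = 78
k(v, D) = 2*D*(1 + 3*D) (k(v, D) = (2*D)*((2*D + D) + 1) = (2*D)*(3*D + 1) = (2*D)*(1 + 3*D) = 2*D*(1 + 3*D))
J*k(8 + 2, 20) = 78*(2*20*(1 + 3*20)) = 78*(2*20*(1 + 60)) = 78*(2*20*61) = 78*2440 = 190320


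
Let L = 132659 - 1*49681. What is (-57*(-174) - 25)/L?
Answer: 9893/82978 ≈ 0.11922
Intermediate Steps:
L = 82978 (L = 132659 - 49681 = 82978)
(-57*(-174) - 25)/L = (-57*(-174) - 25)/82978 = (9918 - 25)*(1/82978) = 9893*(1/82978) = 9893/82978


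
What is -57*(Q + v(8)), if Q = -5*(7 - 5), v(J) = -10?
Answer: 1140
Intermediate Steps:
Q = -10 (Q = -5*2 = -10)
-57*(Q + v(8)) = -57*(-10 - 10) = -57*(-20) = 1140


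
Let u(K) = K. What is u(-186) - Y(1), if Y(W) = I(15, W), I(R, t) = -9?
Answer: -177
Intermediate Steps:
Y(W) = -9
u(-186) - Y(1) = -186 - 1*(-9) = -186 + 9 = -177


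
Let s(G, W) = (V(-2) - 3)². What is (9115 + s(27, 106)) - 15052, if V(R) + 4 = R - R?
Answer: -5888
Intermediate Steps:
V(R) = -4 (V(R) = -4 + (R - R) = -4 + 0 = -4)
s(G, W) = 49 (s(G, W) = (-4 - 3)² = (-7)² = 49)
(9115 + s(27, 106)) - 15052 = (9115 + 49) - 15052 = 9164 - 15052 = -5888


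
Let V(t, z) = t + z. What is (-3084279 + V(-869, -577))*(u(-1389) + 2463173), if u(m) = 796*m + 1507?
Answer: -4193611361100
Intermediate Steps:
u(m) = 1507 + 796*m
(-3084279 + V(-869, -577))*(u(-1389) + 2463173) = (-3084279 + (-869 - 577))*((1507 + 796*(-1389)) + 2463173) = (-3084279 - 1446)*((1507 - 1105644) + 2463173) = -3085725*(-1104137 + 2463173) = -3085725*1359036 = -4193611361100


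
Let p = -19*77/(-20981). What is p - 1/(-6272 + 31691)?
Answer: 37167016/533316039 ≈ 0.069690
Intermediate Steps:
p = 1463/20981 (p = -1463*(-1/20981) = 1463/20981 ≈ 0.069730)
p - 1/(-6272 + 31691) = 1463/20981 - 1/(-6272 + 31691) = 1463/20981 - 1/25419 = 37167016/533316039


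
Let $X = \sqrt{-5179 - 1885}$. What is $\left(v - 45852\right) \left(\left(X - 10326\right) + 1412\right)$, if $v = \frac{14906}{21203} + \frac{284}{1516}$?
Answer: $\frac{3284422386778818}{8035937} - \frac{736913257074 i \sqrt{1766}}{8035937} \approx 4.0872 \cdot 10^{8} - 3.8537 \cdot 10^{6} i$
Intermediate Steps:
$X = 2 i \sqrt{1766}$ ($X = \sqrt{-7064} = 2 i \sqrt{1766} \approx 84.048 i$)
$v = \frac{7154787}{8035937}$ ($v = 14906 \cdot \frac{1}{21203} + 284 \cdot \frac{1}{1516} = \frac{14906}{21203} + \frac{71}{379} = \frac{7154787}{8035937} \approx 0.89035$)
$\left(v - 45852\right) \left(\left(X - 10326\right) + 1412\right) = \left(\frac{7154787}{8035937} - 45852\right) \left(\left(2 i \sqrt{1766} - 10326\right) + 1412\right) = - \frac{368456628537 \left(\left(2 i \sqrt{1766} - 10326\right) + 1412\right)}{8035937} = - \frac{368456628537 \left(\left(-10326 + 2 i \sqrt{1766}\right) + 1412\right)}{8035937} = - \frac{368456628537 \left(-8914 + 2 i \sqrt{1766}\right)}{8035937} = \frac{3284422386778818}{8035937} - \frac{736913257074 i \sqrt{1766}}{8035937}$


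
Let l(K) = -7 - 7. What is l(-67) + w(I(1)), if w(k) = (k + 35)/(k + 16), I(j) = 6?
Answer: -267/22 ≈ -12.136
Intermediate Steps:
l(K) = -14
w(k) = (35 + k)/(16 + k)
l(-67) + w(I(1)) = -14 + (35 + 6)/(16 + 6) = -14 + 41/22 = -267/22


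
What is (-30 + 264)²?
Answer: 54756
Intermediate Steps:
(-30 + 264)² = 234² = 54756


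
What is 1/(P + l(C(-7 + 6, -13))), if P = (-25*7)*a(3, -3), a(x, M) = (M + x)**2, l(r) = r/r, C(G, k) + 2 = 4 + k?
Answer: 1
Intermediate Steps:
C(G, k) = 2 + k (C(G, k) = -2 + (4 + k) = 2 + k)
l(r) = 1
P = 0 (P = (-25*7)*(-3 + 3)**2 = -175*0**2 = -175*0 = 0)
1/(P + l(C(-7 + 6, -13))) = 1/(0 + 1) = 1/1 = 1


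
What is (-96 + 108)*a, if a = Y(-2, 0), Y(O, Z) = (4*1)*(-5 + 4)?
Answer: -48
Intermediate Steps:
Y(O, Z) = -4 (Y(O, Z) = 4*(-1) = -4)
a = -4
(-96 + 108)*a = (-96 + 108)*(-4) = 12*(-4) = -48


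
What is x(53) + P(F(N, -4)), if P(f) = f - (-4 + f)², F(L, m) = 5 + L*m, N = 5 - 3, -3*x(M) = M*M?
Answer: -2965/3 ≈ -988.33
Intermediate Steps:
x(M) = -M²/3 (x(M) = -M*M/3 = -M²/3)
N = 2
x(53) + P(F(N, -4)) = -⅓*53² + ((5 + 2*(-4)) - (-4 + (5 + 2*(-4)))²) = -⅓*2809 + ((5 - 8) - (-4 + (5 - 8))²) = -2809/3 + (-3 - (-4 - 3)²) = -2809/3 + (-3 - 1*(-7)²) = -2809/3 + (-3 - 1*49) = -2809/3 + (-3 - 49) = -2809/3 - 52 = -2965/3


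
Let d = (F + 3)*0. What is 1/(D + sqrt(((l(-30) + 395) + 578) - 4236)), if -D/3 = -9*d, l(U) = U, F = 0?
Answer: -I*sqrt(3293)/3293 ≈ -0.017426*I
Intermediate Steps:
d = 0 (d = (0 + 3)*0 = 3*0 = 0)
D = 0 (D = -(-27)*0 = -3*0 = 0)
1/(D + sqrt(((l(-30) + 395) + 578) - 4236)) = 1/(0 + sqrt(((-30 + 395) + 578) - 4236)) = 1/(0 + sqrt((365 + 578) - 4236)) = 1/(0 + sqrt(943 - 4236)) = 1/(0 + sqrt(-3293)) = 1/(0 + I*sqrt(3293)) = 1/(I*sqrt(3293)) = -I*sqrt(3293)/3293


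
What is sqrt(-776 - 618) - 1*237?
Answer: -237 + I*sqrt(1394) ≈ -237.0 + 37.336*I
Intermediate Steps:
sqrt(-776 - 618) - 1*237 = sqrt(-1394) - 237 = I*sqrt(1394) - 237 = -237 + I*sqrt(1394)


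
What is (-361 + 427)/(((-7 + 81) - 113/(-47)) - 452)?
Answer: -3102/17653 ≈ -0.17572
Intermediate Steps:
(-361 + 427)/(((-7 + 81) - 113/(-47)) - 452) = 66/((74 - 113*(-1/47)) - 452) = 66/((74 + 113/47) - 452) = 66/(3591/47 - 452) = 66/(-17653/47) = 66*(-47/17653) = -3102/17653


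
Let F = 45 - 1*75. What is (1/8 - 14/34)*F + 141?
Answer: 10173/68 ≈ 149.60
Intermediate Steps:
F = -30 (F = 45 - 75 = -30)
(1/8 - 14/34)*F + 141 = (1/8 - 14/34)*(-30) + 141 = (1*(1/8) - 14*1/34)*(-30) + 141 = (1/8 - 7/17)*(-30) + 141 = -39/136*(-30) + 141 = 585/68 + 141 = 10173/68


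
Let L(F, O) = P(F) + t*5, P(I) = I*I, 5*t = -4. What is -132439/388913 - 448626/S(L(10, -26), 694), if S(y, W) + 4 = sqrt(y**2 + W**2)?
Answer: -63575980263/15907708439 - 3065611*sqrt(73)/40903 ≈ -644.36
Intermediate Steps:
t = -4/5 (t = (1/5)*(-4) = -4/5 ≈ -0.80000)
P(I) = I**2
L(F, O) = -4 + F**2 (L(F, O) = F**2 - 4/5*5 = F**2 - 4 = -4 + F**2)
S(y, W) = -4 + sqrt(W**2 + y**2) (S(y, W) = -4 + sqrt(y**2 + W**2) = -4 + sqrt(W**2 + y**2))
-132439/388913 - 448626/S(L(10, -26), 694) = -132439/388913 - 448626/(-4 + sqrt(694**2 + (-4 + 10**2)**2)) = -132439*1/388913 - 448626/(-4 + sqrt(481636 + (-4 + 100)**2)) = -132439/388913 - 448626/(-4 + sqrt(481636 + 96**2)) = -132439/388913 - 448626/(-4 + sqrt(481636 + 9216)) = -132439/388913 - 448626/(-4 + sqrt(490852)) = -132439/388913 - 448626/(-4 + 82*sqrt(73))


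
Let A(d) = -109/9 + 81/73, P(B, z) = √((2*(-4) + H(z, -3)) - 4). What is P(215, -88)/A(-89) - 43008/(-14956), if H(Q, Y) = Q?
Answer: 10752/3739 - 3285*I/3614 ≈ 2.8756 - 0.90897*I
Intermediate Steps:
P(B, z) = √(-12 + z) (P(B, z) = √((2*(-4) + z) - 4) = √((-8 + z) - 4) = √(-12 + z))
A(d) = -7228/657 (A(d) = -109*⅑ + 81*(1/73) = -109/9 + 81/73 = -7228/657)
P(215, -88)/A(-89) - 43008/(-14956) = √(-12 - 88)/(-7228/657) - 43008/(-14956) = √(-100)*(-657/7228) - 43008*(-1/14956) = (10*I)*(-657/7228) + 10752/3739 = -3285*I/3614 + 10752/3739 = 10752/3739 - 3285*I/3614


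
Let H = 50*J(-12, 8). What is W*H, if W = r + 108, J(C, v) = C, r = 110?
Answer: -130800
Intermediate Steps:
H = -600 (H = 50*(-12) = -600)
W = 218 (W = 110 + 108 = 218)
W*H = 218*(-600) = -130800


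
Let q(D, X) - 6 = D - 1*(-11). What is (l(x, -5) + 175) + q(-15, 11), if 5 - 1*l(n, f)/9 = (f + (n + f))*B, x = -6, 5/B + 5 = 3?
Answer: -138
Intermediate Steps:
B = -5/2 (B = 5/(-5 + 3) = 5/(-2) = 5*(-1/2) = -5/2 ≈ -2.5000)
l(n, f) = 45 + 45*f + 45*n/2 (l(n, f) = 45 - 9*(f + (n + f))*(-5)/2 = 45 - 9*(f + (f + n))*(-5)/2 = 45 - 9*(n + 2*f)*(-5)/2 = 45 - 9*(-5*f - 5*n/2) = 45 + (45*f + 45*n/2) = 45 + 45*f + 45*n/2)
q(D, X) = 17 + D (q(D, X) = 6 + (D - 1*(-11)) = 6 + (D + 11) = 6 + (11 + D) = 17 + D)
(l(x, -5) + 175) + q(-15, 11) = ((45 + 45*(-5) + (45/2)*(-6)) + 175) + (17 - 15) = ((45 - 225 - 135) + 175) + 2 = (-315 + 175) + 2 = -140 + 2 = -138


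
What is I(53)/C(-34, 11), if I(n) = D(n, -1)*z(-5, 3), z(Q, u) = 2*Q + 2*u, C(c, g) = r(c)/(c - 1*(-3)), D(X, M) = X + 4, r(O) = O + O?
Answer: -1767/17 ≈ -103.94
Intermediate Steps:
r(O) = 2*O
D(X, M) = 4 + X
C(c, g) = 2*c/(3 + c) (C(c, g) = (2*c)/(c - 1*(-3)) = (2*c)/(c + 3) = (2*c)/(3 + c) = 2*c/(3 + c))
I(n) = -16 - 4*n (I(n) = (4 + n)*(2*(-5) + 2*3) = (4 + n)*(-10 + 6) = (4 + n)*(-4) = -16 - 4*n)
I(53)/C(-34, 11) = (-16 - 4*53)/((2*(-34)/(3 - 34))) = (-16 - 212)/((2*(-34)/(-31))) = -228/(2*(-34)*(-1/31)) = -228/68/31 = -228*31/68 = -1767/17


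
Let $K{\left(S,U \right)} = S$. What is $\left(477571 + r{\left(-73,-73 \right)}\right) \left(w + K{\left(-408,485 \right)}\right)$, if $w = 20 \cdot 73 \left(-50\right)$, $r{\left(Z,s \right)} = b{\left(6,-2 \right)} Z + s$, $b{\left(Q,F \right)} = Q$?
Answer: $-35020020480$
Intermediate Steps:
$r{\left(Z,s \right)} = s + 6 Z$ ($r{\left(Z,s \right)} = 6 Z + s = s + 6 Z$)
$w = -73000$ ($w = 1460 \left(-50\right) = -73000$)
$\left(477571 + r{\left(-73,-73 \right)}\right) \left(w + K{\left(-408,485 \right)}\right) = \left(477571 + \left(-73 + 6 \left(-73\right)\right)\right) \left(-73000 - 408\right) = \left(477571 - 511\right) \left(-73408\right) = 477060 \left(-73408\right) = -35020020480$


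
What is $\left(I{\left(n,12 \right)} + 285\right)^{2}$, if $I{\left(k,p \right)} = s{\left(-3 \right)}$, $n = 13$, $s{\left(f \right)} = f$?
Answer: $79524$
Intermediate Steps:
$I{\left(k,p \right)} = -3$
$\left(I{\left(n,12 \right)} + 285\right)^{2} = \left(-3 + 285\right)^{2} = 282^{2} = 79524$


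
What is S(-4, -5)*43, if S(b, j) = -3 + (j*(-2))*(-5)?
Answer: -2279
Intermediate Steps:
S(b, j) = -3 + 10*j (S(b, j) = -3 - 2*j*(-5) = -3 + 10*j)
S(-4, -5)*43 = (-3 + 10*(-5))*43 = (-3 - 50)*43 = -53*43 = -2279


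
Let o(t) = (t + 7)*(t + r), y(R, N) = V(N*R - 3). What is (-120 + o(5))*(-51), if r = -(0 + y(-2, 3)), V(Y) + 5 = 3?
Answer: 1836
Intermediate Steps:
V(Y) = -2 (V(Y) = -5 + 3 = -2)
y(R, N) = -2
r = 2 (r = -(0 - 2) = -1*(-2) = 2)
o(t) = (2 + t)*(7 + t) (o(t) = (t + 7)*(t + 2) = (7 + t)*(2 + t) = (2 + t)*(7 + t))
(-120 + o(5))*(-51) = (-120 + (14 + 5² + 9*5))*(-51) = (-120 + (14 + 25 + 45))*(-51) = (-120 + 84)*(-51) = -36*(-51) = 1836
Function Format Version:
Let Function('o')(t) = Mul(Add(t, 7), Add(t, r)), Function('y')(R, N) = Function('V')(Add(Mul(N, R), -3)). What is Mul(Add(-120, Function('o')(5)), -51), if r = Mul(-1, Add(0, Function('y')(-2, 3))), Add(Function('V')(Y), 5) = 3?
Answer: 1836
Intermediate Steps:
Function('V')(Y) = -2 (Function('V')(Y) = Add(-5, 3) = -2)
Function('y')(R, N) = -2
r = 2 (r = Mul(-1, Add(0, -2)) = Mul(-1, -2) = 2)
Function('o')(t) = Mul(Add(2, t), Add(7, t)) (Function('o')(t) = Mul(Add(t, 7), Add(t, 2)) = Mul(Add(7, t), Add(2, t)) = Mul(Add(2, t), Add(7, t)))
Mul(Add(-120, Function('o')(5)), -51) = Mul(Add(-120, Add(14, Pow(5, 2), Mul(9, 5))), -51) = Mul(Add(-120, Add(14, 25, 45)), -51) = Mul(Add(-120, 84), -51) = Mul(-36, -51) = 1836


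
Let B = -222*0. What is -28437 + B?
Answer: -28437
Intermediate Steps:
B = 0
-28437 + B = -28437 + 0 = -28437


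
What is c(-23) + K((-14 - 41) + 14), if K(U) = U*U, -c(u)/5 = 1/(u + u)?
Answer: 77331/46 ≈ 1681.1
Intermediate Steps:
c(u) = -5/(2*u) (c(u) = -5/(u + u) = -5*1/(2*u) = -5/(2*u))
K(U) = U²
c(-23) + K((-14 - 41) + 14) = -5/2/(-23) + ((-14 - 41) + 14)² = -5/2*(-1/23) + (-55 + 14)² = 5/46 + (-41)² = 5/46 + 1681 = 77331/46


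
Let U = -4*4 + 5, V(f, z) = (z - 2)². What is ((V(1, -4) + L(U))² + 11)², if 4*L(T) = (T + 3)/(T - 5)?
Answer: 7093850625/4096 ≈ 1.7319e+6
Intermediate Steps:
V(f, z) = (-2 + z)²
U = -11 (U = -16 + 5 = -11)
L(T) = (3 + T)/(4*(-5 + T)) (L(T) = ((T + 3)/(T - 5))/4 = ((3 + T)/(-5 + T))/4 = (3 + T)/(4*(-5 + T)))
((V(1, -4) + L(U))² + 11)² = (((-2 - 4)² + (3 - 11)/(4*(-5 - 11)))² + 11)² = (((-6)² + (¼)*(-8)/(-16))² + 11)² = ((36 + (¼)*(-1/16)*(-8))² + 11)² = ((36 + ⅛)² + 11)² = ((289/8)² + 11)² = (83521/64 + 11)² = (84225/64)² = 7093850625/4096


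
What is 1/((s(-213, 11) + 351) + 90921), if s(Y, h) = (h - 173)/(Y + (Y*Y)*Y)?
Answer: 1610635/147005877747 ≈ 1.0956e-5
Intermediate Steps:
s(Y, h) = (-173 + h)/(Y + Y³) (s(Y, h) = (-173 + h)/(Y + Y²*Y) = (-173 + h)/(Y + Y³))
1/((s(-213, 11) + 351) + 90921) = 1/(((-173 + 11)/(-213 + (-213)³) + 351) + 90921) = 1/((-162/(-213 - 9663597) + 351) + 90921) = 1/((-162/(-9663810) + 351) + 90921) = 1/((-1/9663810*(-162) + 351) + 90921) = 1/((27/1610635 + 351) + 90921) = 1/(565332912/1610635 + 90921) = 1/(147005877747/1610635) = 1610635/147005877747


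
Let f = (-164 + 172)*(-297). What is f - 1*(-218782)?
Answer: 216406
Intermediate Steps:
f = -2376 (f = 8*(-297) = -2376)
f - 1*(-218782) = -2376 - 1*(-218782) = -2376 + 218782 = 216406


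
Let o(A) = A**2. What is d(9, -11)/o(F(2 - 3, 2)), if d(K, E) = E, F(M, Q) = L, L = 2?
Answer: -11/4 ≈ -2.7500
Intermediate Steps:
F(M, Q) = 2
d(9, -11)/o(F(2 - 3, 2)) = -11/(2**2) = -11/4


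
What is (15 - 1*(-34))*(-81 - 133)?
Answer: -10486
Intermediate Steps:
(15 - 1*(-34))*(-81 - 133) = (15 + 34)*(-214) = 49*(-214) = -10486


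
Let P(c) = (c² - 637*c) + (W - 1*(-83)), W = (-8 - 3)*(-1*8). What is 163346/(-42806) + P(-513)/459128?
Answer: -857517289/338852296 ≈ -2.5307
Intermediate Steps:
W = 88 (W = -11*(-8) = 88)
P(c) = 171 + c² - 637*c (P(c) = (c² - 637*c) + (88 - 1*(-83)) = (c² - 637*c) + (88 + 83) = (c² - 637*c) + 171 = 171 + c² - 637*c)
163346/(-42806) + P(-513)/459128 = 163346/(-42806) + (171 + (-513)² - 637*(-513))/459128 = 163346*(-1/42806) + (171 + 263169 + 326781)*(1/459128) = -81673/21403 + 590121*(1/459128) = -81673/21403 + 20349/15832 = -857517289/338852296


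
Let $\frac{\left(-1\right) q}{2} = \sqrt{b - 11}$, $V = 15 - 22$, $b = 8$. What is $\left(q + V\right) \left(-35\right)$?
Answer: $245 + 70 i \sqrt{3} \approx 245.0 + 121.24 i$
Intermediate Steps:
$V = -7$ ($V = 15 - 22 = -7$)
$q = - 2 i \sqrt{3}$ ($q = - 2 \sqrt{8 - 11} = - 2 \sqrt{-3} = - 2 i \sqrt{3} \approx - 3.4641 i$)
$\left(q + V\right) \left(-35\right) = \left(- 2 i \sqrt{3} - 7\right) \left(-35\right) = \left(-7 - 2 i \sqrt{3}\right) \left(-35\right) = 245 + 70 i \sqrt{3}$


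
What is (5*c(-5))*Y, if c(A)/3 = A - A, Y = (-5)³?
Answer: 0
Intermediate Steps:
Y = -125
c(A) = 0 (c(A) = 3*(A - A) = 3*0 = 0)
(5*c(-5))*Y = (5*0)*(-125) = 0*(-125) = 0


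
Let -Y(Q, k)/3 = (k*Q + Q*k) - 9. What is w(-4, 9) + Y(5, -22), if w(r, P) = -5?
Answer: 682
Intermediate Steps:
Y(Q, k) = 27 - 6*Q*k (Y(Q, k) = -3*((k*Q + Q*k) - 9) = -3*((Q*k + Q*k) - 9) = -3*(2*Q*k - 9) = -3*(-9 + 2*Q*k) = 27 - 6*Q*k)
w(-4, 9) + Y(5, -22) = -5 + (27 - 6*5*(-22)) = -5 + (27 + 660) = -5 + 687 = 682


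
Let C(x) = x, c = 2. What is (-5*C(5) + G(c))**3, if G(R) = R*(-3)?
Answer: -29791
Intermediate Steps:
G(R) = -3*R
(-5*C(5) + G(c))**3 = (-5*5 - 3*2)**3 = (-25 - 6)**3 = (-31)**3 = -29791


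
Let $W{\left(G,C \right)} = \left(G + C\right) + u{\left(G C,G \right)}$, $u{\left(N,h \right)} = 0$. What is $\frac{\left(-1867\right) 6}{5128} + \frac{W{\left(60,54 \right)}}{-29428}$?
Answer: $- \frac{41279631}{18863348} \approx -2.1884$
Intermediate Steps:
$W{\left(G,C \right)} = C + G$ ($W{\left(G,C \right)} = \left(G + C\right) + 0 = \left(C + G\right) + 0 = C + G$)
$\frac{\left(-1867\right) 6}{5128} + \frac{W{\left(60,54 \right)}}{-29428} = \frac{\left(-1867\right) 6}{5128} + \frac{54 + 60}{-29428} = \left(-11202\right) \frac{1}{5128} + 114 \left(- \frac{1}{29428}\right) = - \frac{5601}{2564} - \frac{57}{14714} = - \frac{41279631}{18863348}$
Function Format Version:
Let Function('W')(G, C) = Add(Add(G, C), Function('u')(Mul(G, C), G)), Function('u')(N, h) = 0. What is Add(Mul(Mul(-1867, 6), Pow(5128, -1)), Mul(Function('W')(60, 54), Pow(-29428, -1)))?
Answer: Rational(-41279631, 18863348) ≈ -2.1884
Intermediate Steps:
Function('W')(G, C) = Add(C, G) (Function('W')(G, C) = Add(Add(G, C), 0) = Add(Add(C, G), 0) = Add(C, G))
Add(Mul(Mul(-1867, 6), Pow(5128, -1)), Mul(Function('W')(60, 54), Pow(-29428, -1))) = Add(Mul(Mul(-1867, 6), Pow(5128, -1)), Mul(Add(54, 60), Pow(-29428, -1))) = Add(Mul(-11202, Rational(1, 5128)), Mul(114, Rational(-1, 29428))) = Add(Rational(-5601, 2564), Rational(-57, 14714)) = Rational(-41279631, 18863348)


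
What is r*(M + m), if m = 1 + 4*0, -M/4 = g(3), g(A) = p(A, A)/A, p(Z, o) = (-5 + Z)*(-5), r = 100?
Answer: -3700/3 ≈ -1233.3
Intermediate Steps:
p(Z, o) = 25 - 5*Z
g(A) = (25 - 5*A)/A
M = -40/3 (M = -4*(-5 + 25/3) = -4*10/3 = -40/3 ≈ -13.333)
m = 1 (m = 1 + 0 = 1)
r*(M + m) = 100*(-40/3 + 1) = 100*(-37/3) = -3700/3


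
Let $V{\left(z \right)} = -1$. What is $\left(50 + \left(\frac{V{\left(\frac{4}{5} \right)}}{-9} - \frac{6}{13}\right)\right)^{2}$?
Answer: $\frac{33744481}{13689} \approx 2465.1$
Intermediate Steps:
$\left(50 + \left(\frac{V{\left(\frac{4}{5} \right)}}{-9} - \frac{6}{13}\right)\right)^{2} = \left(50 - \left(- \frac{1}{9} + \frac{6}{13}\right)\right)^{2} = \left(50 - \frac{41}{117}\right)^{2} = \left(\frac{5809}{117}\right)^{2} = \frac{33744481}{13689}$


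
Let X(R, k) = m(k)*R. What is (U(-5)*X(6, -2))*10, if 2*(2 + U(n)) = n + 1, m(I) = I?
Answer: 480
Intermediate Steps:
U(n) = -3/2 + n/2 (U(n) = -2 + (n + 1)/2 = -2 + (1 + n)/2 = -2 + (½ + n/2) = -3/2 + n/2)
X(R, k) = R*k (X(R, k) = k*R = R*k)
(U(-5)*X(6, -2))*10 = ((-3/2 + (½)*(-5))*(6*(-2)))*10 = ((-3/2 - 5/2)*(-12))*10 = -4*(-12)*10 = 48*10 = 480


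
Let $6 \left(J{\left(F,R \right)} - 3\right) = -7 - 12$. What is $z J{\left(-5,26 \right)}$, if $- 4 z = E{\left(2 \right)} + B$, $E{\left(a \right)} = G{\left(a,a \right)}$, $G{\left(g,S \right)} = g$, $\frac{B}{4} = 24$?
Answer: $\frac{49}{12} \approx 4.0833$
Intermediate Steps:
$B = 96$ ($B = 4 \cdot 24 = 96$)
$E{\left(a \right)} = a$
$z = - \frac{49}{2}$ ($z = - \frac{2 + 96}{4} = \left(- \frac{1}{4}\right) 98 = - \frac{49}{2} \approx -24.5$)
$J{\left(F,R \right)} = - \frac{1}{6}$ ($J{\left(F,R \right)} = 3 + \frac{-7 - 12}{6} = 3 + \frac{1}{6} \left(-19\right) = 3 - \frac{19}{6} = - \frac{1}{6}$)
$z J{\left(-5,26 \right)} = \left(- \frac{49}{2}\right) \left(- \frac{1}{6}\right) = \frac{49}{12}$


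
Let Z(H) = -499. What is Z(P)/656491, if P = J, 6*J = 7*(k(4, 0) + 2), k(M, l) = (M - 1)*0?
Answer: -499/656491 ≈ -0.00076010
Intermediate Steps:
k(M, l) = 0 (k(M, l) = (-1 + M)*0 = 0)
J = 7/3 (J = (7*(0 + 2))/6 = (7*2)/6 = (1/6)*14 = 7/3 ≈ 2.3333)
P = 7/3 ≈ 2.3333
Z(P)/656491 = -499/656491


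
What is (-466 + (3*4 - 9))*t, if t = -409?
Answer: 189367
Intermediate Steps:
(-466 + (3*4 - 9))*t = (-466 + (3*4 - 9))*(-409) = (-466 + (12 - 9))*(-409) = (-466 + 3)*(-409) = -463*(-409) = 189367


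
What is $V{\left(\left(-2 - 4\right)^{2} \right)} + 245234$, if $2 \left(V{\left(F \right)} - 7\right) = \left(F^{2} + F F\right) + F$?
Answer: $246555$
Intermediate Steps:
$V{\left(F \right)} = 7 + F^{2} + \frac{F}{2}$ ($V{\left(F \right)} = 7 + \frac{\left(F^{2} + F F\right) + F}{2} = 7 + \frac{\left(F^{2} + F^{2}\right) + F}{2} = 7 + \frac{2 F^{2} + F}{2} = 7 + \frac{F + 2 F^{2}}{2} = 7 + \left(F^{2} + \frac{F}{2}\right) = 7 + F^{2} + \frac{F}{2}$)
$V{\left(\left(-2 - 4\right)^{2} \right)} + 245234 = \left(7 + \left(\left(-2 - 4\right)^{2}\right)^{2} + \frac{\left(-2 - 4\right)^{2}}{2}\right) + 245234 = \left(7 + \left(\left(-6\right)^{2}\right)^{2} + \frac{\left(-6\right)^{2}}{2}\right) + 245234 = \left(7 + 36^{2} + \frac{1}{2} \cdot 36\right) + 245234 = \left(7 + 1296 + 18\right) + 245234 = 1321 + 245234 = 246555$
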